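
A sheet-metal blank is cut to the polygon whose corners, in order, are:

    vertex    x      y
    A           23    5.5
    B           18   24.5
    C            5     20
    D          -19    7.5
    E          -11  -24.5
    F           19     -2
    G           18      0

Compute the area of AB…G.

Σ = (464.5) + (237.5) + (417.5) + (548) + (487.5) + (36) + (99) = 2290
Area = |Σ|/2 = 1145.

1145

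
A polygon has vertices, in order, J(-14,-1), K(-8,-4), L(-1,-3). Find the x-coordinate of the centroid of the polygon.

Apply Gauss's area formula. First the cross-terms c_i = x_i·y_{i+1} − x_{i+1}·y_i:
  48, 20, -41  ⇒  2A = 27, A = 13.5.
Then Σ (x_i + x_{i+1})·c_i = -621, so x̄ = -621 / (6·13.5) = -23/3.

-23/3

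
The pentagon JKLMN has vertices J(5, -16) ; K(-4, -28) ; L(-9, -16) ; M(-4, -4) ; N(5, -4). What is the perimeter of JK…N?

62

|JK| = √((-9)² + (-12)²) = √225 = 15
|KL| = √((-5)² + (12)²) = √169 = 13
|LM| = √((5)² + (12)²) = √169 = 13
|MN| = √((9)² + (0)²) = √81 = 9
|NJ| = √((0)² + (-12)²) = √144 = 12
Perimeter = 15 + 13 + 13 + 9 + 12 = 62.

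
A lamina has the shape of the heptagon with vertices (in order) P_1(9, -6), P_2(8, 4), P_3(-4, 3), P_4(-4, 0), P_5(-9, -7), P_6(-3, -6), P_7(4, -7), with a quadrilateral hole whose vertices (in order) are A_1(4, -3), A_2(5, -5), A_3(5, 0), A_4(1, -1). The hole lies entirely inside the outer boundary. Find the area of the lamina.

132.5

Outer boundary:
Σ = (84) + (40) + (12) + (28) + (33) + (45) + (39) = 281
Area = |Σ|/2 = 140.5.
Hole:
Apply Gauss's area formula: 2A = Σ (x_i·y_{i+1} − x_{i+1}·y_i), indices taken mod 4.
Cross-terms: -5, 25, -5, 1  ⇒  Σ = 16
Area = |Σ|/2 = 8.
Net area = 140.5 − 8 = 132.5.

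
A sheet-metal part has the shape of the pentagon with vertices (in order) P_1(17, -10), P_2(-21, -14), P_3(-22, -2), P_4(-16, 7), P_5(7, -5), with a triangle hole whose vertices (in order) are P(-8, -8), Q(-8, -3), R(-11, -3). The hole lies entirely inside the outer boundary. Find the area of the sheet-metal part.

Outer boundary:
Apply Gauss's area formula: 2A = Σ (x_i·y_{i+1} − x_{i+1}·y_i), indices taken mod 5.
Cross-terms: -448, -266, -186, 31, 15  ⇒  Σ = -854
Area = |Σ|/2 = 427.
Hole:
Cross-terms: -40, -9, 64  ⇒  Σ = 15
Area = |Σ|/2 = 7.5.
Net area = 427 − 7.5 = 419.5.

419.5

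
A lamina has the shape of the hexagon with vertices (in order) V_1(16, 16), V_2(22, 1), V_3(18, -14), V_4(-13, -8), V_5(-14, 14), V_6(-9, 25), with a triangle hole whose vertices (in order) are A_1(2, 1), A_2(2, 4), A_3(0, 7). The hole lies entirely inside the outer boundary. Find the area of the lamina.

1022

Outer boundary:
Σ = (-336) + (-326) + (-326) + (-294) + (-224) + (-544) = -2050
Area = |Σ|/2 = 1025.
Hole:
Cross-terms: 6, 14, -14  ⇒  Σ = 6
Area = |Σ|/2 = 3.
Net area = 1025 − 3 = 1022.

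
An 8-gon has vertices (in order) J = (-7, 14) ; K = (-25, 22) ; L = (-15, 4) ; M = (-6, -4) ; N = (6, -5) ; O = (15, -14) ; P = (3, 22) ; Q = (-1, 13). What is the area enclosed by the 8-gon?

532.5

Apply Gauss's area formula: 2A = Σ (x_i·y_{i+1} − x_{i+1}·y_i), indices taken mod 8.
Σ = (196) + (230) + (84) + (54) + (-9) + (372) + (61) + (77) = 1065
Area = |Σ|/2 = 532.5.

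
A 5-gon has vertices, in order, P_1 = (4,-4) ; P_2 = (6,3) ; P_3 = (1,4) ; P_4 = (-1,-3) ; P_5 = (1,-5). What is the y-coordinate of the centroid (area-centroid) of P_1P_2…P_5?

Apply the shoelace (surveyor's) formula. First the cross-terms c_i = x_i·y_{i+1} − x_{i+1}·y_i:
  36, 21, 1, 8, 16  ⇒  2A = 82, A = 41.
Then Σ (y_i + y_{i+1})·c_i = -96, so ȳ = -96 / (6·41) = -16/41.

-16/41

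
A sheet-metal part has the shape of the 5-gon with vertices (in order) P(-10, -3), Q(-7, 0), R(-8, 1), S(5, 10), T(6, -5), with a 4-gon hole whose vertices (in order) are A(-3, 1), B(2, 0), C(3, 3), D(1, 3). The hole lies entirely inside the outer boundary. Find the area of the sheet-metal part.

Outer boundary:
Apply the shoelace (surveyor's) formula: 2A = Σ (x_i·y_{i+1} − x_{i+1}·y_i), indices taken mod 5.
P→Q: (-10)(0) − (-7)(-3) = -21
Q→R: (-7)(1) − (-8)(0) = -7
R→S: (-8)(10) − (5)(1) = -85
S→T: (5)(-5) − (6)(10) = -85
T→P: (6)(-3) − (-10)(-5) = -68
Σ = -266
Area = |Σ|/2 = 133.
Hole:
Σ = (-2) + (6) + (6) + (10) = 20
Area = |Σ|/2 = 10.
Net area = 133 − 10 = 123.

123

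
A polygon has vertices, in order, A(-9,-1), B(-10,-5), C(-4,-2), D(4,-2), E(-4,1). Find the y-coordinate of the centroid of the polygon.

Apply the surveyor's formula. First the cross-terms c_i = x_i·y_{i+1} − x_{i+1}·y_i:
  35, 0, 16, -4, 13  ⇒  2A = 60, A = 30.
Then Σ (y_i + y_{i+1})·c_i = -270, so ȳ = -270 / (6·30) = -1.5.

-1.5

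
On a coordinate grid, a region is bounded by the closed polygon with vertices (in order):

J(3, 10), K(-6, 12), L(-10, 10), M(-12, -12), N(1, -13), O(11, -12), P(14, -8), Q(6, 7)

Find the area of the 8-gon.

Σ = (96) + (60) + (240) + (168) + (131) + (80) + (146) + (39) = 960
Area = |Σ|/2 = 480.

480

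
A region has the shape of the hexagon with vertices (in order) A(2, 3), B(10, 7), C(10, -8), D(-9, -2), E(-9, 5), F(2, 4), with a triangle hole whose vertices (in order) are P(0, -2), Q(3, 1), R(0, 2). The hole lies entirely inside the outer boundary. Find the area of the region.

178.5

Outer boundary:
Σ = (-16) + (-150) + (-92) + (-63) + (-46) + (-2) = -369
Area = |Σ|/2 = 184.5.
Hole:
Apply Gauss's area formula: 2A = Σ (x_i·y_{i+1} − x_{i+1}·y_i), indices taken mod 3.
Σ = (6) + (6) + (0) = 12
Area = |Σ|/2 = 6.
Net area = 184.5 − 6 = 178.5.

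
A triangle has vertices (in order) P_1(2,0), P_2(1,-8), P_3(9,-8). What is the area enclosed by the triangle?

32

Cross-terms: -16, 64, 16  ⇒  Σ = 64
Area = |Σ|/2 = 32.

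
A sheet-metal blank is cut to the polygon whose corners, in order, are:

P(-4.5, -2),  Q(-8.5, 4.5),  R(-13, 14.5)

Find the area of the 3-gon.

P→Q: (-4.5)(4.5) − (-8.5)(-2) = -37.25
Q→R: (-8.5)(14.5) − (-13)(4.5) = -64.75
R→P: (-13)(-2) − (-4.5)(14.5) = 91.25
Σ = -10.75
Area = |Σ|/2 = 5.375.

5.375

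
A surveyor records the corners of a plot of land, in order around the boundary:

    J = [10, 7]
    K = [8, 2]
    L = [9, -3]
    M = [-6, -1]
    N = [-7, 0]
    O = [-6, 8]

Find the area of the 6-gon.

J→K: (10)(2) − (8)(7) = -36
K→L: (8)(-3) − (9)(2) = -42
L→M: (9)(-1) − (-6)(-3) = -27
M→N: (-6)(0) − (-7)(-1) = -7
N→O: (-7)(8) − (-6)(0) = -56
O→J: (-6)(7) − (10)(8) = -122
Σ = -290
Area = |Σ|/2 = 145.

145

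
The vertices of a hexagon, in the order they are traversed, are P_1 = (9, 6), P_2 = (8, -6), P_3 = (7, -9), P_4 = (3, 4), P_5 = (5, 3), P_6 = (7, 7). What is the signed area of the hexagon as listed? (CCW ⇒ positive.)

-47.5

Cross-terms: -102, -30, 55, -11, 14, -21  ⇒  Σ = -95
Signed area = Σ/2 = -47.5 (negative ⇒ clockwise traversal).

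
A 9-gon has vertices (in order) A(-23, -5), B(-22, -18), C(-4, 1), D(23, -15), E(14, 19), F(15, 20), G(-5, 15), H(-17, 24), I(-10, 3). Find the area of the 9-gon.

828.5

Apply the shoelace formula: 2A = Σ (x_i·y_{i+1} − x_{i+1}·y_i), indices taken mod 9.
Σ = (304) + (-94) + (37) + (647) + (-5) + (325) + (135) + (189) + (119) = 1657
Area = |Σ|/2 = 828.5.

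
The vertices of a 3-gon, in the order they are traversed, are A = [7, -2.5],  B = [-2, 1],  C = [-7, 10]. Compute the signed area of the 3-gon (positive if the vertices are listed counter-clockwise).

-31.75

Σ = (2) + (-13) + (-52.5) = -63.5
Signed area = Σ/2 = -31.75 (negative ⇒ clockwise traversal).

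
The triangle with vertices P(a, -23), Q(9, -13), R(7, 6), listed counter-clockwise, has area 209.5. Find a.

-12

Write out the shoelace sum; only the two edges meeting at P involve a:
2·Area = [(7·(-23) − a·6) + (a·(-13) − 9·(-23))] + 145
       = -19·a + 191 = 419
⇒ a = -12.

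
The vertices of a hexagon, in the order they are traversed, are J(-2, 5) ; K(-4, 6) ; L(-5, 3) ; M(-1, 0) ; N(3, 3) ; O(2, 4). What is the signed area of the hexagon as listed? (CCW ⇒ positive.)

25

Apply Gauss's area formula: 2A = Σ (x_i·y_{i+1} − x_{i+1}·y_i), indices taken mod 6.
Σ = (8) + (18) + (3) + (-3) + (6) + (18) = 50
Signed area = Σ/2 = 25 (positive ⇒ counter-clockwise traversal).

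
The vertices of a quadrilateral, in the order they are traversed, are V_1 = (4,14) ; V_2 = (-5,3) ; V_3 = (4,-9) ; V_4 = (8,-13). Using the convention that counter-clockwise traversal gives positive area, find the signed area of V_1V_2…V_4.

Apply the surveyor's formula: 2A = Σ (x_i·y_{i+1} − x_{i+1}·y_i), indices taken mod 4.
Σ = (82) + (33) + (20) + (164) = 299
Signed area = Σ/2 = 149.5 (positive ⇒ counter-clockwise traversal).

149.5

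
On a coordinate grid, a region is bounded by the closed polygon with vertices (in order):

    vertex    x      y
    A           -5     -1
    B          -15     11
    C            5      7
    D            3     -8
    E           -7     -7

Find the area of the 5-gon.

Apply the surveyor's formula: 2A = Σ (x_i·y_{i+1} − x_{i+1}·y_i), indices taken mod 5.
Cross-terms: -70, -160, -61, -77, -28  ⇒  Σ = -396
Area = |Σ|/2 = 198.

198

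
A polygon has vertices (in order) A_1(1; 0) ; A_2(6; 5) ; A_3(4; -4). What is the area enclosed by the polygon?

Apply the shoelace formula: 2A = Σ (x_i·y_{i+1} − x_{i+1}·y_i), indices taken mod 3.
A_1→A_2: (1)(5) − (6)(0) = 5
A_2→A_3: (6)(-4) − (4)(5) = -44
A_3→A_1: (4)(0) − (1)(-4) = 4
Σ = -35
Area = |Σ|/2 = 17.5.

17.5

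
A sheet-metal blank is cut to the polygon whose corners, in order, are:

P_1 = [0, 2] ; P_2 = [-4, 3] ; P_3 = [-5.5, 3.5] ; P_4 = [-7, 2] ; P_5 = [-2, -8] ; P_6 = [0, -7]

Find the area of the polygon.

49

Apply the surveyor's formula: 2A = Σ (x_i·y_{i+1} − x_{i+1}·y_i), indices taken mod 6.
P_1→P_2: (0)(3) − (-4)(2) = 8
P_2→P_3: (-4)(3.5) − (-5.5)(3) = 2.5
P_3→P_4: (-5.5)(2) − (-7)(3.5) = 13.5
P_4→P_5: (-7)(-8) − (-2)(2) = 60
P_5→P_6: (-2)(-7) − (0)(-8) = 14
P_6→P_1: (0)(2) − (0)(-7) = 0
Σ = 98
Area = |Σ|/2 = 49.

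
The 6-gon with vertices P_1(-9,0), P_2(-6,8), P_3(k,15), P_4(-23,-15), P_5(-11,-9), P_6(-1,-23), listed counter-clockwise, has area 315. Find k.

The doubled signed area Σ (x_i y_{i+1} − x_{i+1} y_i) is linear in k.
With k=0 it equals 262; the coefficient of k is -23 (from the two edges through P_3).
So -23·k + 262 = 2·315 = 630 ⇒ k = -16.

-16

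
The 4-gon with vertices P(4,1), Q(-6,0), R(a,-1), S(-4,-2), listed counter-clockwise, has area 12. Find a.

The doubled signed area Σ (x_i y_{i+1} − x_{i+1} y_i) is linear in a.
With a=0 it equals 12; the coefficient of a is -2 (from the two edges through R).
So -2·a + 12 = 2·12 = 24 ⇒ a = -6.

-6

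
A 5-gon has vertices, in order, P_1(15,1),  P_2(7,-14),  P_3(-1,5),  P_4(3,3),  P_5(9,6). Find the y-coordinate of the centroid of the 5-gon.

-115/57

Apply the shoelace (surveyor's) formula. First the cross-terms c_i = x_i·y_{i+1} − x_{i+1}·y_i:
  -217, 21, -18, -9, -81  ⇒  2A = -304, A = -152.
Then Σ (y_i + y_{i+1})·c_i = 1840, so ȳ = 1840 / (6·(-152)) = -115/57.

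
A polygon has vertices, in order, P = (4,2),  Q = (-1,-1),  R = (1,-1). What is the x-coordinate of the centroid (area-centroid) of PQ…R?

Apply the surveyor's formula. First the cross-terms c_i = x_i·y_{i+1} − x_{i+1}·y_i:
  -2, 2, 6  ⇒  2A = 6, A = 3.
Then Σ (x_i + x_{i+1})·c_i = 24, so x̄ = 24 / (6·3) = 4/3.

4/3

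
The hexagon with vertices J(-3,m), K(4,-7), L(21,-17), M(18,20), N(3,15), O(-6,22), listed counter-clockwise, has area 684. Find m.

-11

The doubled signed area Σ (x_i y_{i+1} − x_{i+1} y_i) is linear in m.
With m=0 it equals 1258; the coefficient of m is -10 (from the two edges through J).
So -10·m + 1258 = 2·684 = 1368 ⇒ m = -11.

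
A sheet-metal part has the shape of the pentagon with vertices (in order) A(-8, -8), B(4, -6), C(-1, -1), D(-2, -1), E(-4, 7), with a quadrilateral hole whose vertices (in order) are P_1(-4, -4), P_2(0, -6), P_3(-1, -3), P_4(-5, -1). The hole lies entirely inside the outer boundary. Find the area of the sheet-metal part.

Outer boundary:
Apply the shoelace formula: 2A = Σ (x_i·y_{i+1} − x_{i+1}·y_i), indices taken mod 5.
Σ = (80) + (-10) + (-1) + (-18) + (88) = 139
Area = |Σ|/2 = 69.5.
Hole:
Apply the surveyor's formula: 2A = Σ (x_i·y_{i+1} − x_{i+1}·y_i), indices taken mod 4.
Cross-terms: 24, -6, -14, 16  ⇒  Σ = 20
Area = |Σ|/2 = 10.
Net area = 69.5 − 10 = 59.5.

59.5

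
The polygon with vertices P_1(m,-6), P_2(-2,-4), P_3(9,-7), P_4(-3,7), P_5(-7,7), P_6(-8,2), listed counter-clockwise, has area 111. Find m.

-4

The doubled signed area Σ (x_i y_{i+1} − x_{i+1} y_i) is linear in m.
With m=0 it equals 198; the coefficient of m is -6 (from the two edges through P_1).
So -6·m + 198 = 2·111 = 222 ⇒ m = -4.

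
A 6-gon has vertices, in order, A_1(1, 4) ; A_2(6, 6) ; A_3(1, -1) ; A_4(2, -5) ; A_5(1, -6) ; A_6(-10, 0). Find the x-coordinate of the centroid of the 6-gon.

Apply Gauss's area formula. First the cross-terms c_i = x_i·y_{i+1} − x_{i+1}·y_i:
  -18, -12, -3, -7, -60, -40  ⇒  2A = -140, A = -70.
Then Σ (x_i + x_{i+1})·c_i = 660, so x̄ = 660 / (6·(-70)) = -11/7.

-11/7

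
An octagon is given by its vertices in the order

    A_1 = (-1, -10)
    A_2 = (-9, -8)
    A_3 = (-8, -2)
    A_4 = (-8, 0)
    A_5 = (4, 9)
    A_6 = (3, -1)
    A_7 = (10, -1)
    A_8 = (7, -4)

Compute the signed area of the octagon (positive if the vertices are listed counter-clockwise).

A_1→A_2: (-1)(-8) − (-9)(-10) = -82
A_2→A_3: (-9)(-2) − (-8)(-8) = -46
A_3→A_4: (-8)(0) − (-8)(-2) = -16
A_4→A_5: (-8)(9) − (4)(0) = -72
A_5→A_6: (4)(-1) − (3)(9) = -31
A_6→A_7: (3)(-1) − (10)(-1) = 7
A_7→A_8: (10)(-4) − (7)(-1) = -33
A_8→A_1: (7)(-10) − (-1)(-4) = -74
Σ = -347
Signed area = Σ/2 = -173.5 (negative ⇒ clockwise traversal).

-173.5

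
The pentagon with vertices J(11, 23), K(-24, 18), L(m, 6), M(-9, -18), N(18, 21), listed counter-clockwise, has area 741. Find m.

Write out the shoelace sum; only the two edges meeting at L involve m:
2·Area = [((-24)·6 − m·18) + (m·(-18) − (-9)·6)] + 1068
       = -36·m + 978 = 1482
⇒ m = -14.

-14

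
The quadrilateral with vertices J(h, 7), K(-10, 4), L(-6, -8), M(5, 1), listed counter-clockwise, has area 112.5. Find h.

Write out the shoelace sum; only the two edges meeting at J involve h:
2·Area = [(5·7 − h·1) + (h·4 − (-10)·7)] + 138
       = 3·h + 243 = 225
⇒ h = -6.

-6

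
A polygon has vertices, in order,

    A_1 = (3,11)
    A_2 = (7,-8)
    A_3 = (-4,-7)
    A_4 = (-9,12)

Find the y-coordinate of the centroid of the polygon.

Apply the shoelace formula. First the cross-terms c_i = x_i·y_{i+1} − x_{i+1}·y_i:
  -101, -81, -111, -135  ⇒  2A = -428, A = -214.
Then Σ (y_i + y_{i+1})·c_i = -2748, so ȳ = -2748 / (6·(-214)) = 229/107.

229/107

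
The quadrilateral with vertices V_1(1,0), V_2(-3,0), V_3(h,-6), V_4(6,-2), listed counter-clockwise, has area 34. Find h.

The doubled signed area Σ (x_i y_{i+1} − x_{i+1} y_i) is linear in h.
With h=0 it equals 56; the coefficient of h is -2 (from the two edges through V_3).
So -2·h + 56 = 2·34 = 68 ⇒ h = -6.

-6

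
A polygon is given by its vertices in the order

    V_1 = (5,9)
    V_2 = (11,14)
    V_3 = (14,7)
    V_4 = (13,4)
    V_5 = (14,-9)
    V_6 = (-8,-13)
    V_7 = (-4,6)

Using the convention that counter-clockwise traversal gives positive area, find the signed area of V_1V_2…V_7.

Apply the shoelace (surveyor's) formula: 2A = Σ (x_i·y_{i+1} − x_{i+1}·y_i), indices taken mod 7.
Σ = (-29) + (-119) + (-35) + (-173) + (-254) + (-100) + (-66) = -776
Signed area = Σ/2 = -388 (negative ⇒ clockwise traversal).

-388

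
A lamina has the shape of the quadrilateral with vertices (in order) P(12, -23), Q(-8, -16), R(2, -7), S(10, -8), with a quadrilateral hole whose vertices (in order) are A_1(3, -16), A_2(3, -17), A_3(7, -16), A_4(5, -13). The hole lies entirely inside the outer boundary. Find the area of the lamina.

Outer boundary:
Apply the surveyor's formula: 2A = Σ (x_i·y_{i+1} − x_{i+1}·y_i), indices taken mod 4.
Σ = (-376) + (88) + (54) + (-134) = -368
Area = |Σ|/2 = 184.
Hole:
Σ = (-3) + (71) + (-11) + (-41) = 16
Area = |Σ|/2 = 8.
Net area = 184 − 8 = 176.

176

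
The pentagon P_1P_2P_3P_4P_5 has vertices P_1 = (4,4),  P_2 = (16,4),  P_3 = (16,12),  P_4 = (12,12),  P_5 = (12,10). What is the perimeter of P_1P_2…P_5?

|P_1P_2| = √((12)² + (0)²) = √144 = 12
|P_2P_3| = √((0)² + (8)²) = √64 = 8
|P_3P_4| = √((-4)² + (0)²) = √16 = 4
|P_4P_5| = √((0)² + (-2)²) = √4 = 2
|P_5P_1| = √((-8)² + (-6)²) = √100 = 10
Perimeter = 12 + 8 + 4 + 2 + 10 = 36.

36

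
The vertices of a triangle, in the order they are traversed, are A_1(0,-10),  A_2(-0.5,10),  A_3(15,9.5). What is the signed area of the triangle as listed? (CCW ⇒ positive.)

-154.875

Apply the shoelace formula: 2A = Σ (x_i·y_{i+1} − x_{i+1}·y_i), indices taken mod 3.
Σ = (-5) + (-154.75) + (-150) = -309.75
Signed area = Σ/2 = -154.875 (negative ⇒ clockwise traversal).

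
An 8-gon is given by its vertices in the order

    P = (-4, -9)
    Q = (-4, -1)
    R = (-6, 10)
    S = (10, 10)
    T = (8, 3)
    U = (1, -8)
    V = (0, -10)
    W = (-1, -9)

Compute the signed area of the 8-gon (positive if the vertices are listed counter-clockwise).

-201

Apply the surveyor's formula: 2A = Σ (x_i·y_{i+1} − x_{i+1}·y_i), indices taken mod 8.
Σ = (-32) + (-46) + (-160) + (-50) + (-67) + (-10) + (-10) + (-27) = -402
Signed area = Σ/2 = -201 (negative ⇒ clockwise traversal).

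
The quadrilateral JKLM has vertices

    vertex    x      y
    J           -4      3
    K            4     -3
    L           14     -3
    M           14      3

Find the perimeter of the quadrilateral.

|JK| = √((8)² + (-6)²) = √100 = 10
|KL| = √((10)² + (0)²) = √100 = 10
|LM| = √((0)² + (6)²) = √36 = 6
|MJ| = √((-18)² + (0)²) = √324 = 18
Perimeter = 10 + 10 + 6 + 18 = 44.

44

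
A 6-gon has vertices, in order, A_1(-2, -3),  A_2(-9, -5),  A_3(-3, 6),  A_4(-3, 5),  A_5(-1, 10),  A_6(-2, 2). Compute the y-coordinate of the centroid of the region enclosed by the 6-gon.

Apply the surveyor's formula. First the cross-terms c_i = x_i·y_{i+1} − x_{i+1}·y_i:
  -17, -69, 3, -25, 18, 10  ⇒  2A = -80, A = -40.
Then Σ (y_i + y_{i+1})·c_i = -69, so ȳ = -69 / (6·(-40)) = 0.2875.

0.2875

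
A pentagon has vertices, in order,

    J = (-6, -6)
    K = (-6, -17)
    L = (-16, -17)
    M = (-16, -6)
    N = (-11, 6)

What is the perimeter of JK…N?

58

|JK| = √((0)² + (-11)²) = √121 = 11
|KL| = √((-10)² + (0)²) = √100 = 10
|LM| = √((0)² + (11)²) = √121 = 11
|MN| = √((5)² + (12)²) = √169 = 13
|NJ| = √((5)² + (-12)²) = √169 = 13
Perimeter = 11 + 10 + 11 + 13 + 13 = 58.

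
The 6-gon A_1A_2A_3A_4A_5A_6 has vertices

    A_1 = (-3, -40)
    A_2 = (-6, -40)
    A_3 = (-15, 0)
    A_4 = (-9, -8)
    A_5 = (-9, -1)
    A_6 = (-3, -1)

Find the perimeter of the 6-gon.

|A_1A_2| = √((-3)² + (0)²) = √9 = 3
|A_2A_3| = √((-9)² + (40)²) = √1681 = 41
|A_3A_4| = √((6)² + (-8)²) = √100 = 10
|A_4A_5| = √((0)² + (7)²) = √49 = 7
|A_5A_6| = √((6)² + (0)²) = √36 = 6
|A_6A_1| = √((0)² + (-39)²) = √1521 = 39
Perimeter = 3 + 41 + 10 + 7 + 6 + 39 = 106.

106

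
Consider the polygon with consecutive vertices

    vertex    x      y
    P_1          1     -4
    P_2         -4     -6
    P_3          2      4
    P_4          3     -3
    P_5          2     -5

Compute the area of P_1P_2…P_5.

Apply Gauss's area formula: 2A = Σ (x_i·y_{i+1} − x_{i+1}·y_i), indices taken mod 5.
Σ = (-22) + (-4) + (-18) + (-9) + (-3) = -56
Area = |Σ|/2 = 28.

28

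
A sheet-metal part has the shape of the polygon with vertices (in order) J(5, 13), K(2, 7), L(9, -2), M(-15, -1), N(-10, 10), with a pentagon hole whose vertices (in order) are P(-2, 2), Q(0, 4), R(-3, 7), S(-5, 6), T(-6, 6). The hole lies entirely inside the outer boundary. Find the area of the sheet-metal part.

Outer boundary:
Apply the shoelace formula: 2A = Σ (x_i·y_{i+1} − x_{i+1}·y_i), indices taken mod 5.
Cross-terms: 9, -67, -39, -160, -180  ⇒  Σ = -437
Area = |Σ|/2 = 218.5.
Hole:
Apply the shoelace formula: 2A = Σ (x_i·y_{i+1} − x_{i+1}·y_i), indices taken mod 5.
Cross-terms: -8, 12, 17, 6, 0  ⇒  Σ = 27
Area = |Σ|/2 = 13.5.
Net area = 218.5 − 13.5 = 205.

205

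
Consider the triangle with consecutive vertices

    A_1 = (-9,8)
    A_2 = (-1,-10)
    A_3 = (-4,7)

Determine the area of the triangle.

Σ = (98) + (-47) + (31) = 82
Area = |Σ|/2 = 41.

41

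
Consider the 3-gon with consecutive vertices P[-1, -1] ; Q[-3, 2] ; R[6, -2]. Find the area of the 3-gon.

Cross-terms: -5, -6, -8  ⇒  Σ = -19
Area = |Σ|/2 = 9.5.

9.5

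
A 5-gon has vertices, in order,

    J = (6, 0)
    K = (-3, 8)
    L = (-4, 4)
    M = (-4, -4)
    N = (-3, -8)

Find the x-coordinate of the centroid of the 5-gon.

-31/63

Apply Gauss's area formula. First the cross-terms c_i = x_i·y_{i+1} − x_{i+1}·y_i:
  48, 20, 32, 20, 48  ⇒  2A = 168, A = 84.
Then Σ (x_i + x_{i+1})·c_i = -248, so x̄ = -248 / (6·84) = -31/63.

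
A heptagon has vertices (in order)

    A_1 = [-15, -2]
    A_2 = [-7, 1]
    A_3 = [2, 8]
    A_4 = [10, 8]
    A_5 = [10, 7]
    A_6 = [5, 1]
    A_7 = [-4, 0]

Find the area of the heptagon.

Apply the shoelace (surveyor's) formula: 2A = Σ (x_i·y_{i+1} − x_{i+1}·y_i), indices taken mod 7.
Σ = (-29) + (-58) + (-64) + (-10) + (-25) + (4) + (8) = -174
Area = |Σ|/2 = 87.

87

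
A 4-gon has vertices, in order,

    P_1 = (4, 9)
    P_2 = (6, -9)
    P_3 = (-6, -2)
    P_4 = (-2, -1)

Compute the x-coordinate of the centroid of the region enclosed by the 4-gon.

Apply Gauss's area formula. First the cross-terms c_i = x_i·y_{i+1} − x_{i+1}·y_i:
  -90, -66, 2, -14  ⇒  2A = -168, A = -84.
Then Σ (x_i + x_{i+1})·c_i = -944, so x̄ = -944 / (6·(-84)) = 118/63.

118/63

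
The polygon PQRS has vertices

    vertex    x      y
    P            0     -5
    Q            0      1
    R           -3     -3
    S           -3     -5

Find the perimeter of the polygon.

16

|PQ| = √((0)² + (6)²) = √36 = 6
|QR| = √((-3)² + (-4)²) = √25 = 5
|RS| = √((0)² + (-2)²) = √4 = 2
|SP| = √((3)² + (0)²) = √9 = 3
Perimeter = 6 + 5 + 2 + 3 = 16.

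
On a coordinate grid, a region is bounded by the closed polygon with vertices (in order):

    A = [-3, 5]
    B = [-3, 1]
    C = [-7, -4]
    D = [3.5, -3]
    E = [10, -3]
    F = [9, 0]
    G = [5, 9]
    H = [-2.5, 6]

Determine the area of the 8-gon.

Σ = (12) + (19) + (35) + (19.5) + (27) + (81) + (52.5) + (5.5) = 251.5
Area = |Σ|/2 = 125.75.

125.75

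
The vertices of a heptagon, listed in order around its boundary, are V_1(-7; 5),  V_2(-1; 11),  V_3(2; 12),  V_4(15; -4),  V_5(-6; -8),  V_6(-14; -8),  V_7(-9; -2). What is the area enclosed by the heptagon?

Apply the surveyor's formula: 2A = Σ (x_i·y_{i+1} − x_{i+1}·y_i), indices taken mod 7.
V_1→V_2: (-7)(11) − (-1)(5) = -72
V_2→V_3: (-1)(12) − (2)(11) = -34
V_3→V_4: (2)(-4) − (15)(12) = -188
V_4→V_5: (15)(-8) − (-6)(-4) = -144
V_5→V_6: (-6)(-8) − (-14)(-8) = -64
V_6→V_7: (-14)(-2) − (-9)(-8) = -44
V_7→V_1: (-9)(5) − (-7)(-2) = -59
Σ = -605
Area = |Σ|/2 = 302.5.

302.5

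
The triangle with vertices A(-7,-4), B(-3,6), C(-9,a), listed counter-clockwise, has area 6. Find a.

-6

The doubled signed area Σ (x_i y_{i+1} − x_{i+1} y_i) is linear in a.
With a=0 it equals 36; the coefficient of a is 4 (from the two edges through C).
So 4·a + 36 = 2·6 = 12 ⇒ a = -6.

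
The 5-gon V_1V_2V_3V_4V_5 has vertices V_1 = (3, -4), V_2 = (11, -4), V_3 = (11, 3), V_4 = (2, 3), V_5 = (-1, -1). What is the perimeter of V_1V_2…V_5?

|V_1V_2| = √((8)² + (0)²) = √64 = 8
|V_2V_3| = √((0)² + (7)²) = √49 = 7
|V_3V_4| = √((-9)² + (0)²) = √81 = 9
|V_4V_5| = √((-3)² + (-4)²) = √25 = 5
|V_5V_1| = √((4)² + (-3)²) = √25 = 5
Perimeter = 8 + 7 + 9 + 5 + 5 = 34.

34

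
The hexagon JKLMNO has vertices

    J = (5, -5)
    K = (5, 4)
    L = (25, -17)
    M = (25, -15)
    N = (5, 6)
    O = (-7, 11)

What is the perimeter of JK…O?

|JK| = √((0)² + (9)²) = √81 = 9
|KL| = √((20)² + (-21)²) = √841 = 29
|LM| = √((0)² + (2)²) = √4 = 2
|MN| = √((-20)² + (21)²) = √841 = 29
|NO| = √((-12)² + (5)²) = √169 = 13
|OJ| = √((12)² + (-16)²) = √400 = 20
Perimeter = 9 + 29 + 2 + 29 + 13 + 20 = 102.

102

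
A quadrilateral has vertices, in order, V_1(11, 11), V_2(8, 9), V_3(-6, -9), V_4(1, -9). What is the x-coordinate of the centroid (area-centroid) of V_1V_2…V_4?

Apply the shoelace formula. First the cross-terms c_i = x_i·y_{i+1} − x_{i+1}·y_i:
  11, -18, 63, 110  ⇒  2A = 166, A = 83.
Then Σ (x_i + x_{i+1})·c_i = 1178, so x̄ = 1178 / (6·83) = 589/249.

589/249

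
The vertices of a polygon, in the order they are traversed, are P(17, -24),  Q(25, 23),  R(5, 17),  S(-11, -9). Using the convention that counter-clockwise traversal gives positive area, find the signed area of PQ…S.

930

Apply the shoelace (surveyor's) formula: 2A = Σ (x_i·y_{i+1} − x_{i+1}·y_i), indices taken mod 4.
Σ = (991) + (310) + (142) + (417) = 1860
Signed area = Σ/2 = 930 (positive ⇒ counter-clockwise traversal).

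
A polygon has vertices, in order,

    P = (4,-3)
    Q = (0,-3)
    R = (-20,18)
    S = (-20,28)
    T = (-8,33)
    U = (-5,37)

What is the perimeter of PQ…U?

102

|PQ| = √((-4)² + (0)²) = √16 = 4
|QR| = √((-20)² + (21)²) = √841 = 29
|RS| = √((0)² + (10)²) = √100 = 10
|ST| = √((12)² + (5)²) = √169 = 13
|TU| = √((3)² + (4)²) = √25 = 5
|UP| = √((9)² + (-40)²) = √1681 = 41
Perimeter = 4 + 29 + 10 + 13 + 5 + 41 = 102.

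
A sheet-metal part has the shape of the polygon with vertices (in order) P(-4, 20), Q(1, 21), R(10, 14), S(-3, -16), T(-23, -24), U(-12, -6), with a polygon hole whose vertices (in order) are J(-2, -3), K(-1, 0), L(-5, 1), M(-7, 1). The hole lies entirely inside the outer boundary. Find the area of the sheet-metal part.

553.5

Outer boundary:
Σ = (-104) + (-196) + (-118) + (-296) + (-150) + (-264) = -1128
Area = |Σ|/2 = 564.
Hole:
J→K: (-2)(0) − (-1)(-3) = -3
K→L: (-1)(1) − (-5)(0) = -1
L→M: (-5)(1) − (-7)(1) = 2
M→J: (-7)(-3) − (-2)(1) = 23
Σ = 21
Area = |Σ|/2 = 10.5.
Net area = 564 − 10.5 = 553.5.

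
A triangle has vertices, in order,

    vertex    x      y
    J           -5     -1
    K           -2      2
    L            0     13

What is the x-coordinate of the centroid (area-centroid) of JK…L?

Apply Gauss's area formula. First the cross-terms c_i = x_i·y_{i+1} − x_{i+1}·y_i:
  -12, -26, 65  ⇒  2A = 27, A = 13.5.
Then Σ (x_i + x_{i+1})·c_i = -189, so x̄ = -189 / (6·13.5) = -7/3.

-7/3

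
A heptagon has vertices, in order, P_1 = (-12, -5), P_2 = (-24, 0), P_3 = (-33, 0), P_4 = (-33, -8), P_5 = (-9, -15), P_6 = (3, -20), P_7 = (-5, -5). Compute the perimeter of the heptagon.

|P_1P_2| = √((-12)² + (5)²) = √169 = 13
|P_2P_3| = √((-9)² + (0)²) = √81 = 9
|P_3P_4| = √((0)² + (-8)²) = √64 = 8
|P_4P_5| = √((24)² + (-7)²) = √625 = 25
|P_5P_6| = √((12)² + (-5)²) = √169 = 13
|P_6P_7| = √((-8)² + (15)²) = √289 = 17
|P_7P_1| = √((-7)² + (0)²) = √49 = 7
Perimeter = 13 + 9 + 8 + 25 + 13 + 17 + 7 = 92.

92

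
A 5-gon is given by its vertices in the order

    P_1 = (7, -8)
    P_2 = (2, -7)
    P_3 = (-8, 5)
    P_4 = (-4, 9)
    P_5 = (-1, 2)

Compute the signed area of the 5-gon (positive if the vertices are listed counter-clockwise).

-68

Apply the surveyor's formula: 2A = Σ (x_i·y_{i+1} − x_{i+1}·y_i), indices taken mod 5.
P_1→P_2: (7)(-7) − (2)(-8) = -33
P_2→P_3: (2)(5) − (-8)(-7) = -46
P_3→P_4: (-8)(9) − (-4)(5) = -52
P_4→P_5: (-4)(2) − (-1)(9) = 1
P_5→P_1: (-1)(-8) − (7)(2) = -6
Σ = -136
Signed area = Σ/2 = -68 (negative ⇒ clockwise traversal).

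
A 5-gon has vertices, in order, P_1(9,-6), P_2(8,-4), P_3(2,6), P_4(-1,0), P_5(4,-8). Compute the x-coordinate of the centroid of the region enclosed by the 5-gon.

709/195

Apply the shoelace formula. First the cross-terms c_i = x_i·y_{i+1} − x_{i+1}·y_i:
  12, 56, 6, 8, 48  ⇒  2A = 130, A = 65.
Then Σ (x_i + x_{i+1})·c_i = 1418, so x̄ = 1418 / (6·65) = 709/195.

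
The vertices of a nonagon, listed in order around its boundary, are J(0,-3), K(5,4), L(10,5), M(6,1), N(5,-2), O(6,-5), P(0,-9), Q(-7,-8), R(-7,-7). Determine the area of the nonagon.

76.5

Apply the surveyor's formula: 2A = Σ (x_i·y_{i+1} − x_{i+1}·y_i), indices taken mod 9.
J→K: (0)(4) − (5)(-3) = 15
K→L: (5)(5) − (10)(4) = -15
L→M: (10)(1) − (6)(5) = -20
M→N: (6)(-2) − (5)(1) = -17
N→O: (5)(-5) − (6)(-2) = -13
O→P: (6)(-9) − (0)(-5) = -54
P→Q: (0)(-8) − (-7)(-9) = -63
Q→R: (-7)(-7) − (-7)(-8) = -7
R→J: (-7)(-3) − (0)(-7) = 21
Σ = -153
Area = |Σ|/2 = 76.5.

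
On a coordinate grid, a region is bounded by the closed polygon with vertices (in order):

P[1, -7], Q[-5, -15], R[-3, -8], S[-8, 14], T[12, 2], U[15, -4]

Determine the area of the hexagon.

262

P→Q: (1)(-15) − (-5)(-7) = -50
Q→R: (-5)(-8) − (-3)(-15) = -5
R→S: (-3)(14) − (-8)(-8) = -106
S→T: (-8)(2) − (12)(14) = -184
T→U: (12)(-4) − (15)(2) = -78
U→P: (15)(-7) − (1)(-4) = -101
Σ = -524
Area = |Σ|/2 = 262.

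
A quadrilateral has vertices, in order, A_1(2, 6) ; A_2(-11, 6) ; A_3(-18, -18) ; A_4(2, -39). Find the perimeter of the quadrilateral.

112

|A_1A_2| = √((-13)² + (0)²) = √169 = 13
|A_2A_3| = √((-7)² + (-24)²) = √625 = 25
|A_3A_4| = √((20)² + (-21)²) = √841 = 29
|A_4A_1| = √((0)² + (45)²) = √2025 = 45
Perimeter = 13 + 25 + 29 + 45 = 112.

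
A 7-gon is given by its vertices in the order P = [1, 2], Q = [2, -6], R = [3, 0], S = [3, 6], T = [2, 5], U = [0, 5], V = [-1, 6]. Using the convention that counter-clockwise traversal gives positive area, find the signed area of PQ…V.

Apply the shoelace formula: 2A = Σ (x_i·y_{i+1} − x_{i+1}·y_i), indices taken mod 7.
Σ = (-10) + (18) + (18) + (3) + (10) + (5) + (-8) = 36
Signed area = Σ/2 = 18 (positive ⇒ counter-clockwise traversal).

18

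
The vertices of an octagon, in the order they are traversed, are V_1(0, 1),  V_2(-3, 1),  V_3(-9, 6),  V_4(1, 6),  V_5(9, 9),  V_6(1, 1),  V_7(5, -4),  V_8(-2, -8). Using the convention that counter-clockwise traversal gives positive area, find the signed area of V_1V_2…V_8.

Σ = (3) + (-9) + (-60) + (-45) + (0) + (-9) + (-48) + (-2) = -170
Signed area = Σ/2 = -85 (negative ⇒ clockwise traversal).

-85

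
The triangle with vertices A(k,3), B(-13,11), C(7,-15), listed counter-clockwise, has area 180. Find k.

7

The doubled signed area Σ (x_i y_{i+1} − x_{i+1} y_i) is linear in k.
With k=0 it equals 178; the coefficient of k is 26 (from the two edges through A).
So 26·k + 178 = 2·180 = 360 ⇒ k = 7.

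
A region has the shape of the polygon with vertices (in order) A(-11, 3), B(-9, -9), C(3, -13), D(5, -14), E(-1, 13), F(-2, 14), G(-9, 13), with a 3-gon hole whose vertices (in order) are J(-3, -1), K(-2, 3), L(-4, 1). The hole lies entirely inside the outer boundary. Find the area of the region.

Outer boundary:
Apply Gauss's area formula: 2A = Σ (x_i·y_{i+1} − x_{i+1}·y_i), indices taken mod 7.
Σ = (126) + (144) + (23) + (51) + (12) + (100) + (116) = 572
Area = |Σ|/2 = 286.
Hole:
Apply the shoelace (surveyor's) formula: 2A = Σ (x_i·y_{i+1} − x_{i+1}·y_i), indices taken mod 3.
J→K: (-3)(3) − (-2)(-1) = -11
K→L: (-2)(1) − (-4)(3) = 10
L→J: (-4)(-1) − (-3)(1) = 7
Σ = 6
Area = |Σ|/2 = 3.
Net area = 286 − 3 = 283.

283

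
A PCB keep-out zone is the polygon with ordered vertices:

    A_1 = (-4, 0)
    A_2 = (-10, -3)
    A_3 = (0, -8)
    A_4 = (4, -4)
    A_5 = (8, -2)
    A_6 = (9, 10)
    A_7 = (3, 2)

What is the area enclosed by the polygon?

Σ = (12) + (80) + (32) + (24) + (98) + (-12) + (8) = 242
Area = |Σ|/2 = 121.

121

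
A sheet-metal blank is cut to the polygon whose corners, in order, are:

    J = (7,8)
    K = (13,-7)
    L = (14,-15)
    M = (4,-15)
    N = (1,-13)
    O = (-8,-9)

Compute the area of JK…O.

275.5

Apply the surveyor's formula: 2A = Σ (x_i·y_{i+1} − x_{i+1}·y_i), indices taken mod 6.
Cross-terms: -153, -97, -150, -37, -113, -1  ⇒  Σ = -551
Area = |Σ|/2 = 275.5.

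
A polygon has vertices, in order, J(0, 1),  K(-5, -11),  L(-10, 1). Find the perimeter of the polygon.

|JK| = √((-5)² + (-12)²) = √169 = 13
|KL| = √((-5)² + (12)²) = √169 = 13
|LJ| = √((10)² + (0)²) = √100 = 10
Perimeter = 13 + 13 + 10 = 36.

36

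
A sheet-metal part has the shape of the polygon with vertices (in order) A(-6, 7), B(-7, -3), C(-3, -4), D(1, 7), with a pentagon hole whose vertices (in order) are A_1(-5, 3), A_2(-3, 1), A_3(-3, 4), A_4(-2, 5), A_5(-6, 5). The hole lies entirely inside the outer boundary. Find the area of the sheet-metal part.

51.5

Outer boundary:
Apply Gauss's area formula: 2A = Σ (x_i·y_{i+1} − x_{i+1}·y_i), indices taken mod 4.
Σ = (67) + (19) + (-17) + (49) = 118
Area = |Σ|/2 = 59.
Hole:
A_1→A_2: (-5)(1) − (-3)(3) = 4
A_2→A_3: (-3)(4) − (-3)(1) = -9
A_3→A_4: (-3)(5) − (-2)(4) = -7
A_4→A_5: (-2)(5) − (-6)(5) = 20
A_5→A_1: (-6)(3) − (-5)(5) = 7
Σ = 15
Area = |Σ|/2 = 7.5.
Net area = 59 − 7.5 = 51.5.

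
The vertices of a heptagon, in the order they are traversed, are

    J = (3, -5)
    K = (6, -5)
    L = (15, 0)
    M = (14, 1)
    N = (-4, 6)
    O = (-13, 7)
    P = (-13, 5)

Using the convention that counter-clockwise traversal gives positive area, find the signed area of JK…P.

Apply the shoelace (surveyor's) formula: 2A = Σ (x_i·y_{i+1} − x_{i+1}·y_i), indices taken mod 7.
Cross-terms: 15, 75, 15, 88, 50, 26, 50  ⇒  Σ = 319
Signed area = Σ/2 = 159.5 (positive ⇒ counter-clockwise traversal).

159.5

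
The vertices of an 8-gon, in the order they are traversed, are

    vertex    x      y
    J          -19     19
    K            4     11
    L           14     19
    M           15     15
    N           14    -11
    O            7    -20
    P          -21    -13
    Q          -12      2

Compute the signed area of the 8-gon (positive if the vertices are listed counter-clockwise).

-957.5

Apply the shoelace (surveyor's) formula: 2A = Σ (x_i·y_{i+1} − x_{i+1}·y_i), indices taken mod 8.
Cross-terms: -285, -78, -75, -375, -203, -511, -198, -190  ⇒  Σ = -1915
Signed area = Σ/2 = -957.5 (negative ⇒ clockwise traversal).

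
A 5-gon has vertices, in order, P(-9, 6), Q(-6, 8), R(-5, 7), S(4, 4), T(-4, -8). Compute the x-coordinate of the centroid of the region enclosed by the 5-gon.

Apply Gauss's area formula. First the cross-terms c_i = x_i·y_{i+1} − x_{i+1}·y_i:
  -36, -2, -48, -16, -96  ⇒  2A = -198, A = -99.
Then Σ (x_i + x_{i+1})·c_i = 1858, so x̄ = 1858 / (6·(-99)) = -929/297.

-929/297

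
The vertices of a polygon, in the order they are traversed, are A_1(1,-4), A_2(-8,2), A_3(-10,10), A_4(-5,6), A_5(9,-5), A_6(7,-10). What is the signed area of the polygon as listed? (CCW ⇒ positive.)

-101

Σ = (-30) + (-60) + (-10) + (-29) + (-55) + (-18) = -202
Signed area = Σ/2 = -101 (negative ⇒ clockwise traversal).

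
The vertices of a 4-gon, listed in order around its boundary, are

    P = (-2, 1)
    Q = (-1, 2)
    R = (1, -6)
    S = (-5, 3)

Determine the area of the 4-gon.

Apply Gauss's area formula: 2A = Σ (x_i·y_{i+1} − x_{i+1}·y_i), indices taken mod 4.
Σ = (-3) + (4) + (-27) + (1) = -25
Area = |Σ|/2 = 12.5.

12.5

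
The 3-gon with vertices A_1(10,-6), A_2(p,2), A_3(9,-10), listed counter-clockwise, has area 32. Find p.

-4

The doubled signed area Σ (x_i y_{i+1} − x_{i+1} y_i) is linear in p.
With p=0 it equals 48; the coefficient of p is -4 (from the two edges through A_2).
So -4·p + 48 = 2·32 = 64 ⇒ p = -4.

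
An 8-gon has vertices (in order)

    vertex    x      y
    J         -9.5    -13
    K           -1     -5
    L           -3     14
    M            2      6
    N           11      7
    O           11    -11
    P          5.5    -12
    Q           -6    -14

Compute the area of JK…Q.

J→K: (-9.5)(-5) − (-1)(-13) = 34.5
K→L: (-1)(14) − (-3)(-5) = -29
L→M: (-3)(6) − (2)(14) = -46
M→N: (2)(7) − (11)(6) = -52
N→O: (11)(-11) − (11)(7) = -198
O→P: (11)(-12) − (5.5)(-11) = -71.5
P→Q: (5.5)(-14) − (-6)(-12) = -149
Q→J: (-6)(-13) − (-9.5)(-14) = -55
Σ = -566
Area = |Σ|/2 = 283.

283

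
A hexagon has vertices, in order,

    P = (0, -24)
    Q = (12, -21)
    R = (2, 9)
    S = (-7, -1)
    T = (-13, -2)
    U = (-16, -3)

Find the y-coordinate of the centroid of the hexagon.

Apply the shoelace (surveyor's) formula. First the cross-terms c_i = x_i·y_{i+1} − x_{i+1}·y_i:
  288, 150, 61, 1, 7, 384  ⇒  2A = 891, A = 445.5.
Then Σ (y_i + y_{i+1})·c_i = -24678, so ȳ = -24678 / (6·445.5) = -914/99.

-914/99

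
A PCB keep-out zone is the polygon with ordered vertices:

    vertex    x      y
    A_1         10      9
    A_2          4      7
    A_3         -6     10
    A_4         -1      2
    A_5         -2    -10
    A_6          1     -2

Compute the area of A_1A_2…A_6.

85.5

Cross-terms: 34, 82, -2, 14, 14, 29  ⇒  Σ = 171
Area = |Σ|/2 = 85.5.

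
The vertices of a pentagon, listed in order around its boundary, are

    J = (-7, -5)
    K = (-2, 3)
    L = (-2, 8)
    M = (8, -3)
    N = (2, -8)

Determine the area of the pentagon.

111.5

Cross-terms: -31, -10, -58, -58, -66  ⇒  Σ = -223
Area = |Σ|/2 = 111.5.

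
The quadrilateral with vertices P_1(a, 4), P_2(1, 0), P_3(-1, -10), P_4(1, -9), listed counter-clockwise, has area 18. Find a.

The doubled signed area Σ (x_i y_{i+1} − x_{i+1} y_i) is linear in a.
With a=0 it equals 9; the coefficient of a is 9 (from the two edges through P_1).
So 9·a + 9 = 2·18 = 36 ⇒ a = 3.

3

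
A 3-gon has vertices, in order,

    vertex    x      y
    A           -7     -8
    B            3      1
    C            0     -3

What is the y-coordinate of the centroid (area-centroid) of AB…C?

-10/3

Apply the shoelace (surveyor's) formula. First the cross-terms c_i = x_i·y_{i+1} − x_{i+1}·y_i:
  17, -9, -21  ⇒  2A = -13, A = -6.5.
Then Σ (y_i + y_{i+1})·c_i = 130, so ȳ = 130 / (6·(-6.5)) = -10/3.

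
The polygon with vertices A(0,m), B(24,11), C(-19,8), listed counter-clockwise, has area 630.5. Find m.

Write out the shoelace sum; only the two edges meeting at A involve m:
2·Area = [((-19)·m − 0·8) + (0·11 − 24·m)] + 401
       = -43·m + 401 = 1261
⇒ m = -20.

-20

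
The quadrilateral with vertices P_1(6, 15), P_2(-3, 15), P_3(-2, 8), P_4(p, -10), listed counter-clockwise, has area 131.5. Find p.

6

Write out the shoelace sum; only the two edges meeting at P_4 involve p:
2·Area = [((-2)·(-10) − p·8) + (p·15 − 6·(-10))] + 141
       = 7·p + 221 = 263
⇒ p = 6.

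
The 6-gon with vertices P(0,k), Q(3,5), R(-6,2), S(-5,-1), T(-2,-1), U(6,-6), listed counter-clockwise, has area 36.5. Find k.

Write out the shoelace sum; only the two edges meeting at P involve k:
2·Area = [(6·k − 0·(-6)) + (0·5 − 3·k)] + 73
       = 3·k + 73 = 73
⇒ k = 0.

0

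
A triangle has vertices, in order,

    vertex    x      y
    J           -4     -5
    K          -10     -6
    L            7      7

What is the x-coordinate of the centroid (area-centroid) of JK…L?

Apply the shoelace formula. First the cross-terms c_i = x_i·y_{i+1} − x_{i+1}·y_i:
  -26, -28, -7  ⇒  2A = -61, A = -30.5.
Then Σ (x_i + x_{i+1})·c_i = 427, so x̄ = 427 / (6·(-30.5)) = -7/3.

-7/3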